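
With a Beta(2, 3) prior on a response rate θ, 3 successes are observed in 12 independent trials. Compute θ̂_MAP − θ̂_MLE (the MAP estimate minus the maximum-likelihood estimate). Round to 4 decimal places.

Posterior is Beta(5, 12); MAP = (5−1)/(17−2) = 4/15 ≈ 0.26667.
MLE ignores the prior: θ̂_MLE = k/n = 3/12 ≈ 0.25000.
Difference = 4/15 − 3/12 = 1/60 ≈ 0.0167.

MAP − MLE = 0.0167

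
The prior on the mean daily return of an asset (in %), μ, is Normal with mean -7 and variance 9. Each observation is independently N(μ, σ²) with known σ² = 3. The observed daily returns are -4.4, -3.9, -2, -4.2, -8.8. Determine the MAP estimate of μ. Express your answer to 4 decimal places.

μ̂_MAP = -4.8063

n = 5; x̄ = ((-4.4) + (-3.9) + (-2) + (-4.2) + (-8.8))/5 = -23.3/5 = -4.66.
For a Normal prior and Normal likelihood with known variance, the posterior is Normal; its mode equals its mean, the precision-weighted average.
Prior precision 1/σ₀² = 1/9; data precision n/σ² = 5/3.
μ̂ = ((1/9)·(-7) + (5/3)·(-4.66)) / (1/9 + 5/3) = (-769/90)/(16/9) = -4.80625 ≈ -4.8063.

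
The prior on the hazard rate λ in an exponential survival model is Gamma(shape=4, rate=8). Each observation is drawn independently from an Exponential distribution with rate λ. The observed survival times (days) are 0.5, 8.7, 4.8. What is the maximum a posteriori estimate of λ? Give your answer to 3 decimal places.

The Exponential(rate=λ) likelihood is ∝ λ^n e^(−λΣtᵢ). Here n = 3 and Σtᵢ = 0.5 + 8.7 + 4.8 = 14.
Posterior ∝ λ^3e^(−8λ) · λ^3e^(−14λ) = λ^6e^(−22λ), i.e. Gamma(7, 22).
Mode = (a−1)/b = 6/22 ≈ 0.273.

λ̂_MAP = 0.273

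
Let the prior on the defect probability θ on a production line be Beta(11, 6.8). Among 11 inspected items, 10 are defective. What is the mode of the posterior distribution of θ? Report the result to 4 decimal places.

θ̂_MAP = 0.7463

Prior: Beta(11, 6.8).
Data: 10 successes in 11 trials. The binomial likelihood contributes θ^10(1−θ)^1, so the posterior is Beta(11+10, 6.8+1) = Beta(21, 7.8).
For Beta(a, b) with a, b > 1 the mode is (a−1)/(a+b−2) = 20/26.8 ≈ 0.7463.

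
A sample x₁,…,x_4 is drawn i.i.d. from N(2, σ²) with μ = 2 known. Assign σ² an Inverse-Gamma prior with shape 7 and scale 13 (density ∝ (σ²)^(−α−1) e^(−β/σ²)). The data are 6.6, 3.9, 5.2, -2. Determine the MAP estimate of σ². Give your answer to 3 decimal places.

Sum of squared deviations about the known mean: SS = (6.6−2)² + (3.9−2)² + (5.2−2)² + (-2−2)² = 51.01.
The Normal likelihood contributes (σ²)^(−n/2) exp(−SS/(2σ²)), so the posterior is Inverse-Gamma(α + n/2, β + SS/2) = Inverse-Gamma(9, 38.505).
The mode of Inverse-Gamma(a, b) is b/(a+1) = 38.505/10 ≈ 3.851.

σ̂²_MAP = 3.851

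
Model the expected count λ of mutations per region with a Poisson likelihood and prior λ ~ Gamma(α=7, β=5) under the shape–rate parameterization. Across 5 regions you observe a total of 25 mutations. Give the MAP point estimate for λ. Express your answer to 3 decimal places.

λ̂_MAP = 3.100

Σxᵢ = 25, n = 5.
Posterior ∝ λ^6e^(−5λ) · λ^25e^(−5λ) = λ^31e^(−10λ), i.e. Gamma(shape=32, rate=10).
The mode of a Gamma(a, b) with a ≥ 1 (shape–rate) is (a−1)/b = 31/10 ≈ 3.100.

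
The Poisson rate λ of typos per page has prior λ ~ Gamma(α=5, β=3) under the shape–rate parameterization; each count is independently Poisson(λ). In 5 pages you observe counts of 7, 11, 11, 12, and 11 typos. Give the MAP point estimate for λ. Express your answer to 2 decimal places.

λ̂_MAP = 7.00

Σxᵢ = 7+11+11+12+11 = 52, with n = 5.
Posterior ∝ λ^4e^(−3λ) · λ^52e^(−5λ) = λ^56e^(−8λ), i.e. Gamma(shape=57, rate=8).
The mode of a Gamma(a, b) with a ≥ 1 (shape–rate) is (a−1)/b = 56/8 ≈ 7.00.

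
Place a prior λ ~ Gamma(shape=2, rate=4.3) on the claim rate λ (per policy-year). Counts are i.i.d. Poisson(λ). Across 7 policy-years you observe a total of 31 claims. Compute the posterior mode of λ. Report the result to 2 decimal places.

λ̂_MAP = 2.83

Σxᵢ = 31, n = 7.
Posterior ∝ λe^(−4.3λ) · λ^31e^(−7λ) = λ^32e^(−11.3λ), i.e. Gamma(shape=33, rate=11.3).
The mode of a Gamma(a, b) with a ≥ 1 (shape–rate) is (a−1)/b = 32/11.3 ≈ 2.83.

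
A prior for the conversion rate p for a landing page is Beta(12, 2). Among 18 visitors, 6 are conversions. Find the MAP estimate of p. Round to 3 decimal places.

p̂_MAP = 0.567

Prior: Beta(12, 2).
Data: 6 successes in 18 trials. The binomial likelihood contributes p^6(1−p)^12, so the posterior is Beta(12+6, 2+12) = Beta(18, 14).
For Beta(a, b) with a, b > 1 the mode is (a−1)/(a+b−2) = 17/30 ≈ 0.567.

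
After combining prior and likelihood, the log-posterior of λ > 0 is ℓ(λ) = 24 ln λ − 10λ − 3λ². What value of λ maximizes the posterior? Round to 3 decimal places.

λ̂_MAP = 1.333

ℓ'(λ) = 24/λ − 10 − 6λ. Setting this to zero and multiplying by λ: 6λ² + 10λ − 24 = 0.
λ = (−10 + √(10² + 4·6·24)) / (2·6) = (−10 + √676) / 12 = (−10 + 26)/12 = 4/3.
ℓ''(λ) = −24/λ² − 6 < 0, confirming a maximum.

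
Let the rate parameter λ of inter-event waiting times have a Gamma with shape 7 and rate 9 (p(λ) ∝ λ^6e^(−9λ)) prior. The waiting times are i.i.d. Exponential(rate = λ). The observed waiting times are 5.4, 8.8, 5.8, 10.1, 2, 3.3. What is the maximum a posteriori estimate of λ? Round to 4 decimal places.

The Exponential(rate=λ) likelihood is ∝ λ^n e^(−λΣtᵢ). Here n = 6 and Σtᵢ = 5.4 + 8.8 + 5.8 + 10.1 + 2 + 3.3 = 35.4.
Posterior ∝ λ^6e^(−9λ) · λ^6e^(−35.4λ) = λ^12e^(−44.4λ), i.e. Gamma(13, 44.4).
Mode = (a−1)/b = 12/44.4 ≈ 0.2703.

λ̂_MAP = 0.2703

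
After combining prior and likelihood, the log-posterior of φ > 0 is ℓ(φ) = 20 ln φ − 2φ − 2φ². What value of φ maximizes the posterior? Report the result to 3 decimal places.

φ̂_MAP = 2.000

ℓ'(φ) = 20/φ − 2 − 4φ. Setting this to zero and multiplying by φ: 4φ² + 2φ − 20 = 0.
φ = (−2 + √(2² + 4·4·20)) / (2·4) = (−2 + √324) / 8 = (−2 + 18)/8 = 2.
ℓ''(φ) = −20/φ² − 4 < 0, confirming a maximum.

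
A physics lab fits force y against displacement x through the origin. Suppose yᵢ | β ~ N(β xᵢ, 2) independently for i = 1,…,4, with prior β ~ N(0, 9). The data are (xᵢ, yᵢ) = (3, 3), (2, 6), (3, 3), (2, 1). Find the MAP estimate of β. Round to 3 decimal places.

log p(β | y) = −Σ(yᵢ − βxᵢ)²/(2·2) − β²/(2·9) + const.
Setting the derivative to zero: Σxᵢ(yᵢ − βxᵢ)/2 − β/9 = 0, so β = Σxᵢyᵢ / (Σxᵢ² + σ²/τ²).
Σxᵢyᵢ = 3·3 + 2·6 + 3·3 + 2·1 = 32; Σxᵢ² = 26; σ²/τ² = 2/9.
β̂_MAP = 32 / (26 + 2/9) = 32/(236/9) = 72/59 ≈ 1.220.

β̂_MAP = 1.220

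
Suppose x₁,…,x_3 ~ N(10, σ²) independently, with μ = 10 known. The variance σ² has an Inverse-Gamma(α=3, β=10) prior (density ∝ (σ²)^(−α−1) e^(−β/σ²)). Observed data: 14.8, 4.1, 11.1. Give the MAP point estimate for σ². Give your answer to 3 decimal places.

Sum of squared deviations about the known mean: SS = (14.8−10)² + (4.1−10)² + (11.1−10)² = 59.06.
The Normal likelihood contributes (σ²)^(−n/2) exp(−SS/(2σ²)), so the posterior is Inverse-Gamma(α + n/2, β + SS/2) = Inverse-Gamma(4.5, 39.53).
The mode of Inverse-Gamma(a, b) is b/(a+1) = 39.53/5.5 ≈ 7.187.

σ̂²_MAP = 7.187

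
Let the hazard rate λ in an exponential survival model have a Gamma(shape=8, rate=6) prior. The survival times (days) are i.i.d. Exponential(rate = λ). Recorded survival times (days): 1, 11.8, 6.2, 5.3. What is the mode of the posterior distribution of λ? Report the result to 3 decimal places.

λ̂_MAP = 0.363

The Exponential(rate=λ) likelihood is ∝ λ^n e^(−λΣtᵢ). Here n = 4 and Σtᵢ = 1 + 11.8 + 6.2 + 5.3 = 24.3.
Posterior ∝ λ^7e^(−6λ) · λ^4e^(−24.3λ) = λ^11e^(−30.3λ), i.e. Gamma(12, 30.3).
Mode = (a−1)/b = 11/30.3 ≈ 0.363.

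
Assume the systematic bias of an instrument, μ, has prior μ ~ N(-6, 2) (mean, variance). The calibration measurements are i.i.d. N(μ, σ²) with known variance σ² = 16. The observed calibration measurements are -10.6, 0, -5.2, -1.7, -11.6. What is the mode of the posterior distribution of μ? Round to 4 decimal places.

n = 5; x̄ = ((-10.6) + 0 + (-5.2) + (-1.7) + (-11.6))/5 = -29.1/5 = -5.82.
For a Normal prior and Normal likelihood with known variance, the posterior is Normal; its mode equals its mean, the precision-weighted average.
Prior precision 1/σ₀² = 1/2 = 0.5; data precision n/σ² = 5/16 = 0.3125.
μ̂ = (0.5·(-6) + 0.3125·(-5.82)) / (0.5 + 0.3125) = (-4.81875)/0.8125 = -771/130 ≈ -5.9308.

μ̂_MAP = -5.9308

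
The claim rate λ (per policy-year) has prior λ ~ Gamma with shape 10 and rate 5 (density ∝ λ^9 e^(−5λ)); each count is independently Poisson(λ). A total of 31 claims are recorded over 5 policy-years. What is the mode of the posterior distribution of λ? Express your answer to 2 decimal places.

λ̂_MAP = 4.00

Σxᵢ = 31, n = 5.
Posterior ∝ λ^9e^(−5λ) · λ^31e^(−5λ) = λ^40e^(−10λ), i.e. Gamma(shape=41, rate=10).
The mode of a Gamma(a, b) with a ≥ 1 (shape–rate) is (a−1)/b = 40/10 ≈ 4.00.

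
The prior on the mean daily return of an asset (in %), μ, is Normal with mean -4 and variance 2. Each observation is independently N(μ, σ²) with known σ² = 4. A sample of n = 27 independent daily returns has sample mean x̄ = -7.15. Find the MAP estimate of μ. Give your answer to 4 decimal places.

n = 27, x̄ = -7.15.
For a Normal prior and Normal likelihood with known variance, the posterior is Normal; its mode equals its mean, the precision-weighted average.
Prior precision 1/σ₀² = 1/2 = 0.5; data precision n/σ² = 27/4 = 6.75.
μ̂ = (0.5·(-4) + 6.75·(-7.15)) / (0.5 + 6.75) = (-50.2625)/7.25 = -4021/580 ≈ -6.9328.

μ̂_MAP = -6.9328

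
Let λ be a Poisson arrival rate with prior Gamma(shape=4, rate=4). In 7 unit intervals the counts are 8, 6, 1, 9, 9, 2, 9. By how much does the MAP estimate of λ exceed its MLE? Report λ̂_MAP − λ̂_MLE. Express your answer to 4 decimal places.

Σxᵢ = 44. Posterior is Gamma(48, 11); MAP = (48−1)/11 = 47/11 ≈ 4.27273.
MLE = x̄ = 44/7 ≈ 6.28571.
Difference = 47/11 − 44/7 = -155/77 ≈ -2.0130.

MAP − MLE = -2.0130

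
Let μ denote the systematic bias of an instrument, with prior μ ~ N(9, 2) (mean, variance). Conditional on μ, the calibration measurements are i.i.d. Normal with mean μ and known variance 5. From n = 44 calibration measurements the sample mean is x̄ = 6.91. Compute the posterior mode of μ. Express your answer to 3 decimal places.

μ̂_MAP = 7.022

n = 44, x̄ = 6.91.
For a Normal prior and Normal likelihood with known variance, the posterior is Normal; its mode equals its mean, the precision-weighted average.
Prior precision 1/σ₀² = 1/2 = 0.5; data precision n/σ² = 44/5 = 8.8.
μ̂ = (0.5·9 + 8.8·6.91) / (0.5 + 8.8) = 65.308/9.3 = 16327/2325 ≈ 7.022.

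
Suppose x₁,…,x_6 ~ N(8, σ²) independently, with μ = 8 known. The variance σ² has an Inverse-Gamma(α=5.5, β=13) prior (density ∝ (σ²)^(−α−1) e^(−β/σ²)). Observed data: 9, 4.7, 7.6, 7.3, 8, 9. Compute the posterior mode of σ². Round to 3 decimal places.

Sum of squared deviations about the known mean: SS = (9−8)² + (4.7−8)² + (7.6−8)² + (7.3−8)² + (8−8)² + (9−8)² = 13.54.
The Normal likelihood contributes (σ²)^(−n/2) exp(−SS/(2σ²)), so the posterior is Inverse-Gamma(α + n/2, β + SS/2) = Inverse-Gamma(8.5, 19.77).
The mode of Inverse-Gamma(a, b) is b/(a+1) = 19.77/9.5 ≈ 2.081.

σ̂²_MAP = 2.081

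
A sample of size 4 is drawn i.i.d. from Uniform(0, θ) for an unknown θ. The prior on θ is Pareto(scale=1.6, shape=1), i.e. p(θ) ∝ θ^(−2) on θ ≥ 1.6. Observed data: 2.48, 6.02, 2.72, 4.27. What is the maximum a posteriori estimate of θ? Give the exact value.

The Uniform(0, θ) likelihood is θ^(−n) for θ ≥ max(xᵢ), zero otherwise. Here max(xᵢ) = 6.02.
Posterior ∝ θ^(−2) · θ^(−4) = θ^(−6) on θ ≥ max(1.6, 6.02) = 6.02.
This density is strictly decreasing in θ, so the posterior mode lies at the lower boundary of the support.

θ̂_MAP = 6.02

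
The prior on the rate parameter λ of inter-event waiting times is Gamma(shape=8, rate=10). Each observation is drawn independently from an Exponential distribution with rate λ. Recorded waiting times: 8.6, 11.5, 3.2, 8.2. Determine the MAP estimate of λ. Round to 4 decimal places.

λ̂_MAP = 0.2651

The Exponential(rate=λ) likelihood is ∝ λ^n e^(−λΣtᵢ). Here n = 4 and Σtᵢ = 8.6 + 11.5 + 3.2 + 8.2 = 31.5.
Posterior ∝ λ^7e^(−10λ) · λ^4e^(−31.5λ) = λ^11e^(−41.5λ), i.e. Gamma(12, 41.5).
Mode = (a−1)/b = 11/41.5 ≈ 0.2651.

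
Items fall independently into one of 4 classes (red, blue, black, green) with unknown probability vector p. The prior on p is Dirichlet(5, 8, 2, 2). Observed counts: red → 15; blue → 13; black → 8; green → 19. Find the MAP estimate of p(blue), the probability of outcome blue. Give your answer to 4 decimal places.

MAP estimate of p(blue) = 0.2941

The posterior is Dirichlet(αᵢ + nᵢ) = Dirichlet(20, 21, 10, 21).
For a Dirichlet(a₁,…,a_K) with all aᵢ > 1, the mode has j-th component (aⱼ − 1)/(Σaᵢ − K).
Here Σaᵢ = 72 and K = 4, so p(blue) = (21 − 1)/(72 − 4) = 20/68 ≈ 0.2941.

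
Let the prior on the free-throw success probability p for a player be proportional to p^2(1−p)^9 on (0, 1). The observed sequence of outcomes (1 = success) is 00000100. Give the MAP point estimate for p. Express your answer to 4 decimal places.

The prior density ∝ p^2(1−p)^9 is the kernel of Beta(3, 10).
Data: 1 success in 8 trials (from the sequence). The binomial likelihood contributes p(1−p)^7, so the posterior is Beta(3+1, 10+7) = Beta(4, 17).
For Beta(a, b) with a, b > 1 the mode is (a−1)/(a+b−2) = 3/19 ≈ 0.1579.

p̂_MAP = 0.1579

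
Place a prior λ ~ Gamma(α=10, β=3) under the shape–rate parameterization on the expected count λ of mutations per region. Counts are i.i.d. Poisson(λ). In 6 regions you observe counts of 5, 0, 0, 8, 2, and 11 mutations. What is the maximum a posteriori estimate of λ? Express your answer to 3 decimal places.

λ̂_MAP = 3.889

Σxᵢ = 5+0+0+8+2+11 = 26, with n = 6.
Posterior ∝ λ^9e^(−3λ) · λ^26e^(−6λ) = λ^35e^(−9λ), i.e. Gamma(shape=36, rate=9).
The mode of a Gamma(a, b) with a ≥ 1 (shape–rate) is (a−1)/b = 35/9 ≈ 3.889.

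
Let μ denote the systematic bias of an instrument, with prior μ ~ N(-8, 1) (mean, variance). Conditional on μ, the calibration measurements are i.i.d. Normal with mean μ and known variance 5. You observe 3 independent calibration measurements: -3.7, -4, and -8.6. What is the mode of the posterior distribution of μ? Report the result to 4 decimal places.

n = 3; x̄ = ((-3.7) + (-4) + (-8.6))/3 = -16.3/3 = -163/30 ≈ -5.4333.
For a Normal prior and Normal likelihood with known variance, the posterior is Normal; its mode equals its mean, the precision-weighted average.
Prior precision 1/σ₀² = 1/1 = 1; data precision n/σ² = 3/5 = 0.6.
μ̂ = (1·(-8) + 0.6·(-163/30)) / (1 + 0.6) = (-11.26)/1.6 = -7.0375.

μ̂_MAP = -7.0375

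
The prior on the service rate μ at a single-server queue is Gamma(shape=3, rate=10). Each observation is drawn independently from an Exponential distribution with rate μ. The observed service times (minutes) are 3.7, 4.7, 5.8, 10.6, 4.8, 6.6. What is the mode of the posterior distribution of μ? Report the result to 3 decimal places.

The Exponential(rate=μ) likelihood is ∝ μ^n e^(−μΣtᵢ). Here n = 6 and Σtᵢ = 3.7 + 4.7 + 5.8 + 10.6 + 4.8 + 6.6 = 36.2.
Posterior ∝ μ^2e^(−10μ) · μ^6e^(−36.2μ) = μ^8e^(−46.2μ), i.e. Gamma(9, 46.2).
Mode = (a−1)/b = 8/46.2 ≈ 0.173.

μ̂_MAP = 0.173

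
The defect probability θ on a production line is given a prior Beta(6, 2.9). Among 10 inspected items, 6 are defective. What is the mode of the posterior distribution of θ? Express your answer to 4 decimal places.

Prior: Beta(6, 2.9).
Data: 6 successes in 10 trials. The binomial likelihood contributes θ^6(1−θ)^4, so the posterior is Beta(6+6, 2.9+4) = Beta(12, 6.9).
For Beta(a, b) with a, b > 1 the mode is (a−1)/(a+b−2) = 11/16.9 ≈ 0.6509.

θ̂_MAP = 0.6509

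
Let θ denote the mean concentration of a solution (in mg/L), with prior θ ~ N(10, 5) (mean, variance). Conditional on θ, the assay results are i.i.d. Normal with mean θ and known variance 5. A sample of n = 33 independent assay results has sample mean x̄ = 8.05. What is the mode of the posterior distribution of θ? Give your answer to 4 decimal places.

n = 33, x̄ = 8.05.
For a Normal prior and Normal likelihood with known variance, the posterior is Normal; its mode equals its mean, the precision-weighted average.
Prior precision 1/σ₀² = 1/5 = 0.2; data precision n/σ² = 33/5 = 6.6.
θ̂ = (0.2·10 + 6.6·8.05) / (0.2 + 6.6) = 55.13/6.8 = 5513/680 ≈ 8.1074.

θ̂_MAP = 8.1074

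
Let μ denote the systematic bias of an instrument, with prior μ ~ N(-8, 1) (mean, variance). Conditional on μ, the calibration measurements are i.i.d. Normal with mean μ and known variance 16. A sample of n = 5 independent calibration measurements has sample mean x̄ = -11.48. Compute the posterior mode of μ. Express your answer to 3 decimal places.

n = 5, x̄ = -11.48.
For a Normal prior and Normal likelihood with known variance, the posterior is Normal; its mode equals its mean, the precision-weighted average.
Prior precision 1/σ₀² = 1/1 = 1; data precision n/σ² = 5/16 = 0.3125.
μ̂ = (1·(-8) + 0.3125·(-11.48)) / (1 + 0.3125) = (-11.5875)/1.3125 = -309/35 ≈ -8.829.

μ̂_MAP = -8.829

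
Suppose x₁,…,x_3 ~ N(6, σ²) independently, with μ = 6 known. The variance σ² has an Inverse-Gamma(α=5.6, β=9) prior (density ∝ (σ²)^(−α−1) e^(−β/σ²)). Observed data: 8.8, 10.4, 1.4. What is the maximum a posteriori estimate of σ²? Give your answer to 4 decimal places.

Sum of squared deviations about the known mean: SS = (8.8−6)² + (10.4−6)² + (1.4−6)² = 48.36.
The Normal likelihood contributes (σ²)^(−n/2) exp(−SS/(2σ²)), so the posterior is Inverse-Gamma(α + n/2, β + SS/2) = Inverse-Gamma(7.1, 33.18).
The mode of Inverse-Gamma(a, b) is b/(a+1) = 33.18/8.1 ≈ 4.0963.

σ̂²_MAP = 4.0963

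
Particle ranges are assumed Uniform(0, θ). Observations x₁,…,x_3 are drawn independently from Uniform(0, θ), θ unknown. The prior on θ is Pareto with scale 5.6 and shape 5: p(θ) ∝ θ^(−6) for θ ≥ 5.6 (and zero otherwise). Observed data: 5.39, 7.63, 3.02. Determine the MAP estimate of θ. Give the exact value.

θ̂_MAP = 7.63

The Uniform(0, θ) likelihood is θ^(−n) for θ ≥ max(xᵢ), zero otherwise. Here max(xᵢ) = 7.63.
Posterior ∝ θ^(−6) · θ^(−3) = θ^(−9) on θ ≥ max(5.6, 7.63) = 7.63.
This density is strictly decreasing in θ, so the posterior mode lies at the lower boundary of the support.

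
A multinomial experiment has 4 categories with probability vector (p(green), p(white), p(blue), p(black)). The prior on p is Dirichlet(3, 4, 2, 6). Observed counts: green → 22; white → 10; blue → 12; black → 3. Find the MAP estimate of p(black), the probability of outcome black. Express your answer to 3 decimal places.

MAP estimate of p(black) = 0.138

The posterior is Dirichlet(αᵢ + nᵢ) = Dirichlet(25, 14, 14, 9).
For a Dirichlet(a₁,…,a_K) with all aᵢ > 1, the mode has j-th component (aⱼ − 1)/(Σaᵢ − K).
Here Σaᵢ = 62 and K = 4, so p(black) = (9 − 1)/(62 − 4) = 8/58 ≈ 0.138.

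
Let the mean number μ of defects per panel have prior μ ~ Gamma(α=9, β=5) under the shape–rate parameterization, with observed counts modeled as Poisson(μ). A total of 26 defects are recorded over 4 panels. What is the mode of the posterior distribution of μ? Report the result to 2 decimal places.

Σxᵢ = 26, n = 4.
Posterior ∝ μ^8e^(−5μ) · μ^26e^(−4μ) = μ^34e^(−9μ), i.e. Gamma(shape=35, rate=9).
The mode of a Gamma(a, b) with a ≥ 1 (shape–rate) is (a−1)/b = 34/9 ≈ 3.78.

μ̂_MAP = 3.78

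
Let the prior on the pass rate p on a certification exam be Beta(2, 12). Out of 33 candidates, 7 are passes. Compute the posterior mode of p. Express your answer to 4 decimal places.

Prior: Beta(2, 12).
Data: 7 successes in 33 trials. The binomial likelihood contributes p^7(1−p)^26, so the posterior is Beta(2+7, 12+26) = Beta(9, 38).
For Beta(a, b) with a, b > 1 the mode is (a−1)/(a+b−2) = 8/45 ≈ 0.1778.

p̂_MAP = 0.1778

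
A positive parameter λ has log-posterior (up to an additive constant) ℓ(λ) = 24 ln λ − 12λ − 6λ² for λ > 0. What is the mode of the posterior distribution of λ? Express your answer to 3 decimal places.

ℓ'(λ) = 24/λ − 12 − 12λ. Setting this to zero and multiplying by λ: 12λ² + 12λ − 24 = 0.
λ = (−12 + √(12² + 4·12·24)) / (2·12) = (−12 + √1296) / 24 = (−12 + 36)/24 = 1.
ℓ''(λ) = −24/λ² − 12 < 0, confirming a maximum.

λ̂_MAP = 1.000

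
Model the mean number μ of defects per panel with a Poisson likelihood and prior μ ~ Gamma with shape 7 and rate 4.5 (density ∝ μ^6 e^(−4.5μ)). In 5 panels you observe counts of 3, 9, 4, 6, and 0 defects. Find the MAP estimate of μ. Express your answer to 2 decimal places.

Σxᵢ = 3+9+4+6+0 = 22, with n = 5.
Posterior ∝ μ^6e^(−4.5μ) · μ^22e^(−5μ) = μ^28e^(−9.5μ), i.e. Gamma(shape=29, rate=9.5).
The mode of a Gamma(a, b) with a ≥ 1 (shape–rate) is (a−1)/b = 28/9.5 ≈ 2.95.

μ̂_MAP = 2.95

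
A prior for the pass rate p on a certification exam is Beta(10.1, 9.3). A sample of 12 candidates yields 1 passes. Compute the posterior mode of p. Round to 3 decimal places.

p̂_MAP = 0.344

Prior: Beta(10.1, 9.3).
Data: 1 success in 12 trials. The binomial likelihood contributes p(1−p)^11, so the posterior is Beta(10.1+1, 9.3+11) = Beta(11.1, 20.3).
For Beta(a, b) with a, b > 1 the mode is (a−1)/(a+b−2) = 10.1/29.4 ≈ 0.344.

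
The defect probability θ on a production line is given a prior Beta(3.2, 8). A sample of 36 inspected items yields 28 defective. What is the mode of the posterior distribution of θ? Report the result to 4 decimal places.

θ̂_MAP = 0.6681

Prior: Beta(3.2, 8).
Data: 28 successes in 36 trials. The binomial likelihood contributes θ^28(1−θ)^8, so the posterior is Beta(3.2+28, 8+8) = Beta(31.2, 16).
For Beta(a, b) with a, b > 1 the mode is (a−1)/(a+b−2) = 30.2/45.2 ≈ 0.6681.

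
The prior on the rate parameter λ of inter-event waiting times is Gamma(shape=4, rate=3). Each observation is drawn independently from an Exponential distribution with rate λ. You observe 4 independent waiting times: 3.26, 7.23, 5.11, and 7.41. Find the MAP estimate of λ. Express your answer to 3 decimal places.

λ̂_MAP = 0.269

The Exponential(rate=λ) likelihood is ∝ λ^n e^(−λΣtᵢ). Here n = 4 and Σtᵢ = 3.26 + 7.23 + 5.11 + 7.41 = 23.01.
Posterior ∝ λ^3e^(−3λ) · λ^4e^(−23.01λ) = λ^7e^(−26.01λ), i.e. Gamma(8, 26.01).
Mode = (a−1)/b = 7/26.01 ≈ 0.269.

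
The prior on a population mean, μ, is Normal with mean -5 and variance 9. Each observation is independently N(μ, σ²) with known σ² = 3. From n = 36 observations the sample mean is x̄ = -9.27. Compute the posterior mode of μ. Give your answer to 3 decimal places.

n = 36, x̄ = -9.27.
For a Normal prior and Normal likelihood with known variance, the posterior is Normal; its mode equals its mean, the precision-weighted average.
Prior precision 1/σ₀² = 1/9; data precision n/σ² = 36/3 = 12.
μ̂ = ((1/9)·(-5) + 12·(-9.27)) / (1/9 + 12) = (-25154/225)/(109/9) = -25154/2725 ≈ -9.231.

μ̂_MAP = -9.231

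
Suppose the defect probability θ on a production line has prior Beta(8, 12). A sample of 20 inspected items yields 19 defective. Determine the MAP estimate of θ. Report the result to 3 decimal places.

θ̂_MAP = 0.684

Prior: Beta(8, 12).
Data: 19 successes in 20 trials. The binomial likelihood contributes θ^19(1−θ)^1, so the posterior is Beta(8+19, 12+1) = Beta(27, 13).
For Beta(a, b) with a, b > 1 the mode is (a−1)/(a+b−2) = 26/38 ≈ 0.684.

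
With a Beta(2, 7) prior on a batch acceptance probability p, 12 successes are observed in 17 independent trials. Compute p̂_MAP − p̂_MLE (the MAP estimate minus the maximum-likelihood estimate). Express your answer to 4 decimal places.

Posterior is Beta(14, 12); MAP = (14−1)/(26−2) = 13/24 ≈ 0.54167.
MLE ignores the prior: p̂_MLE = k/n = 12/17 ≈ 0.70588.
Difference = 13/24 − 12/17 = -67/408 ≈ -0.1642.

MAP − MLE = -0.1642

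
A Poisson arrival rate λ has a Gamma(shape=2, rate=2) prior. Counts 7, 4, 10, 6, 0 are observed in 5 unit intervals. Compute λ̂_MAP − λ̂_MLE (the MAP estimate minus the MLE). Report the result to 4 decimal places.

MAP − MLE = -1.4000

Σxᵢ = 27. Posterior is Gamma(29, 7); MAP = (29−1)/7 = 28/7 ≈ 4.00000.
MLE = x̄ = 27/5 ≈ 5.40000.
Difference = 28/7 − 27/5 = -7/5 ≈ -1.4000.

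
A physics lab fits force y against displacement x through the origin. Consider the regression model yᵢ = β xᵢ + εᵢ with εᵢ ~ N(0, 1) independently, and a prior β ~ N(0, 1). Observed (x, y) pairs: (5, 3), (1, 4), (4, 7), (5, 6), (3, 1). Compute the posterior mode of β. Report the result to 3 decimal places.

log p(β | y) = −Σ(yᵢ − βxᵢ)²/(2·1) − β²/(2·1) + const.
Setting the derivative to zero: Σxᵢ(yᵢ − βxᵢ)/1 − β/1 = 0, so β = Σxᵢyᵢ / (Σxᵢ² + σ²/τ²).
Σxᵢyᵢ = 5·3 + 1·4 + 4·7 + 5·6 + 3·1 = 80; Σxᵢ² = 76; σ²/τ² = 1.
β̂_MAP = 80 / (76 + 1) = 80/77 ≈ 1.039.

β̂_MAP = 1.039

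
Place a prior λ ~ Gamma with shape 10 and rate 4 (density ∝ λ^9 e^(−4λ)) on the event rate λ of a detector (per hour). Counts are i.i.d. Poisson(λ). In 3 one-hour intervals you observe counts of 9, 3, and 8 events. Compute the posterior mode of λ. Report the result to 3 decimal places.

λ̂_MAP = 4.143

Σxᵢ = 9+3+8 = 20, with n = 3.
Posterior ∝ λ^9e^(−4λ) · λ^20e^(−3λ) = λ^29e^(−7λ), i.e. Gamma(shape=30, rate=7).
The mode of a Gamma(a, b) with a ≥ 1 (shape–rate) is (a−1)/b = 29/7 ≈ 4.143.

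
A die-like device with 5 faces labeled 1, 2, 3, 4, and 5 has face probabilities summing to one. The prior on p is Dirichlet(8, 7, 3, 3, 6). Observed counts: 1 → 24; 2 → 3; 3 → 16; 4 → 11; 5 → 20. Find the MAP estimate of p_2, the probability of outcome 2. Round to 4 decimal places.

The posterior is Dirichlet(αᵢ + nᵢ) = Dirichlet(32, 10, 19, 14, 26).
For a Dirichlet(a₁,…,a_K) with all aᵢ > 1, the mode has j-th component (aⱼ − 1)/(Σaᵢ − K).
Here Σaᵢ = 101 and K = 5, so p_2 = (10 − 1)/(101 − 5) = 9/96 ≈ 0.0938.

MAP estimate: 0.0938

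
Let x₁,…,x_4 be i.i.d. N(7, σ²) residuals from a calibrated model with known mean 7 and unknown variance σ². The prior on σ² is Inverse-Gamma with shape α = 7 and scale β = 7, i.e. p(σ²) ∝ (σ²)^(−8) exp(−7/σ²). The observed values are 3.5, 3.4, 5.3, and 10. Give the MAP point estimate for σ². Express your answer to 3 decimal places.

σ̂²_MAP = 2.555

Sum of squared deviations about the known mean: SS = (3.5−7)² + (3.4−7)² + (5.3−7)² + (10−7)² = 37.1.
The Normal likelihood contributes (σ²)^(−n/2) exp(−SS/(2σ²)), so the posterior is Inverse-Gamma(α + n/2, β + SS/2) = Inverse-Gamma(9, 25.55).
The mode of Inverse-Gamma(a, b) is b/(a+1) = 25.55/10 ≈ 2.555.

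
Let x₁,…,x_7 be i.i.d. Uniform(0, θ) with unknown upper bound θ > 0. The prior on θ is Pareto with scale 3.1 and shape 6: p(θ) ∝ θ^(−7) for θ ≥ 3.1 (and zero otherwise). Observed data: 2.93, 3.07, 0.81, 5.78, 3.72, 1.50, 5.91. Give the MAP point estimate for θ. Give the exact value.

The Uniform(0, θ) likelihood is θ^(−n) for θ ≥ max(xᵢ), zero otherwise. Here max(xᵢ) = 5.91.
Posterior ∝ θ^(−7) · θ^(−7) = θ^(−14) on θ ≥ max(3.1, 5.91) = 5.91.
This density is strictly decreasing in θ, so the posterior mode lies at the lower boundary of the support.

θ̂_MAP = 5.91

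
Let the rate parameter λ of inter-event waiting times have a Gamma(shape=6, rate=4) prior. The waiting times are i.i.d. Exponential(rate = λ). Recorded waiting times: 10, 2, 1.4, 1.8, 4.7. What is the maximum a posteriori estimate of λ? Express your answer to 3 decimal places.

λ̂_MAP = 0.418

The Exponential(rate=λ) likelihood is ∝ λ^n e^(−λΣtᵢ). Here n = 5 and Σtᵢ = 10 + 2 + 1.4 + 1.8 + 4.7 = 19.9.
Posterior ∝ λ^5e^(−4λ) · λ^5e^(−19.9λ) = λ^10e^(−23.9λ), i.e. Gamma(11, 23.9).
Mode = (a−1)/b = 10/23.9 ≈ 0.418.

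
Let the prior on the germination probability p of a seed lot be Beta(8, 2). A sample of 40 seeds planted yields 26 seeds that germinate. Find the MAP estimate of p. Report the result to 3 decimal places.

p̂_MAP = 0.688

Prior: Beta(8, 2).
Data: 26 successes in 40 trials. The binomial likelihood contributes p^26(1−p)^14, so the posterior is Beta(8+26, 2+14) = Beta(34, 16).
For Beta(a, b) with a, b > 1 the mode is (a−1)/(a+b−2) = 33/48 ≈ 0.688.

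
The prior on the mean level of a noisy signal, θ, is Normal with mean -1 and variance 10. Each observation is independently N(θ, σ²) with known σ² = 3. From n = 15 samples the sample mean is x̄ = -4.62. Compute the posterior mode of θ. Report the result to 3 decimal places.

θ̂_MAP = -4.549

n = 15, x̄ = -4.62.
For a Normal prior and Normal likelihood with known variance, the posterior is Normal; its mode equals its mean, the precision-weighted average.
Prior precision 1/σ₀² = 1/10 = 0.1; data precision n/σ² = 15/3 = 5.
θ̂ = (0.1·(-1) + 5·(-4.62)) / (0.1 + 5) = (-23.2)/5.1 = -232/51 ≈ -4.549.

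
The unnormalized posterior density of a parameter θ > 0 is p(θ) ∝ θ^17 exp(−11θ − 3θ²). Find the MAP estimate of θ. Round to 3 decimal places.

ℓ'(θ) = 17/θ − 11 − 6θ. Setting this to zero and multiplying by θ: 6θ² + 11θ − 17 = 0.
θ = (−11 + √(11² + 4·6·17)) / (2·6) = (−11 + √529) / 12 = (−11 + 23)/12 = 1.
ℓ''(θ) = −17/θ² − 6 < 0, confirming a maximum.

θ̂_MAP = 1.000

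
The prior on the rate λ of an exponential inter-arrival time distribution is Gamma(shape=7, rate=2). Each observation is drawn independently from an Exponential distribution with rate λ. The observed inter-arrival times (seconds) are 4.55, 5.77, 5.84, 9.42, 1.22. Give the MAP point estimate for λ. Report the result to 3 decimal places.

λ̂_MAP = 0.382

The Exponential(rate=λ) likelihood is ∝ λ^n e^(−λΣtᵢ). Here n = 5 and Σtᵢ = 4.55 + 5.77 + 5.84 + 9.42 + 1.22 = 26.80.
Posterior ∝ λ^6e^(−2λ) · λ^5e^(−26.80λ) = λ^11e^(−28.80λ), i.e. Gamma(12, 28.80).
Mode = (a−1)/b = 11/28.80 ≈ 0.382.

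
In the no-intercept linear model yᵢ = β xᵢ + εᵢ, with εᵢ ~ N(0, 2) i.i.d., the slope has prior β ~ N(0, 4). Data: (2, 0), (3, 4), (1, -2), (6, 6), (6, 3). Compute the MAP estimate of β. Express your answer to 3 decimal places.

β̂_MAP = 0.740

log p(β | y) = −Σ(yᵢ − βxᵢ)²/(2·2) − β²/(2·4) + const.
Setting the derivative to zero: Σxᵢ(yᵢ − βxᵢ)/2 − β/4 = 0, so β = Σxᵢyᵢ / (Σxᵢ² + σ²/τ²).
Σxᵢyᵢ = 2·0 + 3·4 + 1·(-2) + 6·6 + 6·3 = 64; Σxᵢ² = 86; σ²/τ² = 0.5.
β̂_MAP = 64 / (86 + 0.5) = 64/86.5 ≈ 0.740.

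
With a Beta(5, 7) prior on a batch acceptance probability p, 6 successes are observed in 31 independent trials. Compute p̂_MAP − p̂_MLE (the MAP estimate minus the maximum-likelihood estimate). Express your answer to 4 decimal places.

MAP − MLE = 0.0504

Posterior is Beta(11, 32); MAP = (11−1)/(43−2) = 10/41 ≈ 0.24390.
MLE ignores the prior: p̂_MLE = k/n = 6/31 ≈ 0.19355.
Difference = 10/41 − 6/31 = 64/1271 ≈ 0.0504.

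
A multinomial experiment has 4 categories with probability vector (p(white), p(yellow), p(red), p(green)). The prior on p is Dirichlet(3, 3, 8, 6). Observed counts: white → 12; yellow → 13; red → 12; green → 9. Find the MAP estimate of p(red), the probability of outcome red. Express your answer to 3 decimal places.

MAP estimate of p(red) = 0.306

The posterior is Dirichlet(αᵢ + nᵢ) = Dirichlet(15, 16, 20, 15).
For a Dirichlet(a₁,…,a_K) with all aᵢ > 1, the mode has j-th component (aⱼ − 1)/(Σaᵢ − K).
Here Σaᵢ = 66 and K = 4, so p(red) = (20 − 1)/(66 − 4) = 19/62 ≈ 0.306.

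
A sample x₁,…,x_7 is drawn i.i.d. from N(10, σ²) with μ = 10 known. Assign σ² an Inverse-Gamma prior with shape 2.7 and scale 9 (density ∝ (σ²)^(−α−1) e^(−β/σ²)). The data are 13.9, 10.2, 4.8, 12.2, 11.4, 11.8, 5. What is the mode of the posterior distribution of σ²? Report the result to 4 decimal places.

Sum of squared deviations about the known mean: SS = (13.9−10)² + (10.2−10)² + (4.8−10)² + (12.2−10)² + (11.4−10)² + (11.8−10)² + (5−10)² = 77.33.
The Normal likelihood contributes (σ²)^(−n/2) exp(−SS/(2σ²)), so the posterior is Inverse-Gamma(α + n/2, β + SS/2) = Inverse-Gamma(6.2, 47.665).
The mode of Inverse-Gamma(a, b) is b/(a+1) = 47.665/7.2 ≈ 6.6201.

σ̂²_MAP = 6.6201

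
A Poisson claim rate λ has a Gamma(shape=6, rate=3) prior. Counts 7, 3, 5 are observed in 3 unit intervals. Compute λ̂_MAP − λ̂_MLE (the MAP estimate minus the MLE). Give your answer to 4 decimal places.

MAP − MLE = -1.6667

Σxᵢ = 15. Posterior is Gamma(21, 6); MAP = (21−1)/6 = 20/6 ≈ 3.33333.
MLE = x̄ = 15/3 ≈ 5.00000.
Difference = 20/6 − 15/3 = -5/3 ≈ -1.6667.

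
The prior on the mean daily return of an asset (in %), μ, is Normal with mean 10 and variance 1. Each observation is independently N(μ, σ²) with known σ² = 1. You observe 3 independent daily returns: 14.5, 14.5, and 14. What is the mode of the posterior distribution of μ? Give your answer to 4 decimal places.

μ̂_MAP = 13.2500

n = 3; x̄ = (14.5 + 14.5 + 14)/3 = 43/3 = 43/3 ≈ 14.3333.
For a Normal prior and Normal likelihood with known variance, the posterior is Normal; its mode equals its mean, the precision-weighted average.
Prior precision 1/σ₀² = 1/1 = 1; data precision n/σ² = 3/1 = 3.
μ̂ = (1·10 + 3·(43/3)) / (1 + 3) = 53/4 = 13.2500.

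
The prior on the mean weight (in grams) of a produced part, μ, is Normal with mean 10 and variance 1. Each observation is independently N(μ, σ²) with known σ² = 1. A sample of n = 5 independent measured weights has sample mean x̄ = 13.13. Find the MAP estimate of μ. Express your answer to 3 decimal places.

μ̂_MAP = 12.608

n = 5, x̄ = 13.13.
For a Normal prior and Normal likelihood with known variance, the posterior is Normal; its mode equals its mean, the precision-weighted average.
Prior precision 1/σ₀² = 1/1 = 1; data precision n/σ² = 5/1 = 5.
μ̂ = (1·10 + 5·13.13) / (1 + 5) = 75.65/6 = 1513/120 ≈ 12.608.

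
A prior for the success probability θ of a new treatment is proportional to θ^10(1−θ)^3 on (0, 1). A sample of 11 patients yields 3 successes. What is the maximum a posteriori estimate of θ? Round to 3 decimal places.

θ̂_MAP = 0.542

The prior density ∝ θ^10(1−θ)^3 is the kernel of Beta(11, 4).
Data: 3 successes in 11 trials. The binomial likelihood contributes θ^3(1−θ)^8, so the posterior is Beta(11+3, 4+8) = Beta(14, 12).
For Beta(a, b) with a, b > 1 the mode is (a−1)/(a+b−2) = 13/24 ≈ 0.542.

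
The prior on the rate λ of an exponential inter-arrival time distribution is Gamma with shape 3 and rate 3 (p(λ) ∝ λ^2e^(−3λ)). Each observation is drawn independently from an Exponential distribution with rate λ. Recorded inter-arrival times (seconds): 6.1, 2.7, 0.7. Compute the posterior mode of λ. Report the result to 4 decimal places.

λ̂_MAP = 0.4000

The Exponential(rate=λ) likelihood is ∝ λ^n e^(−λΣtᵢ). Here n = 3 and Σtᵢ = 6.1 + 2.7 + 0.7 = 9.5.
Posterior ∝ λ^2e^(−3λ) · λ^3e^(−9.5λ) = λ^5e^(−12.5λ), i.e. Gamma(6, 12.5).
Mode = (a−1)/b = 5/12.5 ≈ 0.4000.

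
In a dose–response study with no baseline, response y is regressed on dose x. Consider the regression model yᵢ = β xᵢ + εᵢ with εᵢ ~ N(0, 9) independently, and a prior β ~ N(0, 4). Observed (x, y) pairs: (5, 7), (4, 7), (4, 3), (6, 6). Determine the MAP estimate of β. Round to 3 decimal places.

log p(β | y) = −Σ(yᵢ − βxᵢ)²/(2·9) − β²/(2·4) + const.
Setting the derivative to zero: Σxᵢ(yᵢ − βxᵢ)/9 − β/4 = 0, so β = Σxᵢyᵢ / (Σxᵢ² + σ²/τ²).
Σxᵢyᵢ = 5·7 + 4·7 + 4·3 + 6·6 = 111; Σxᵢ² = 93; σ²/τ² = 2.25.
β̂_MAP = 111 / (93 + 2.25) = 111/95.25 ≈ 1.165.

β̂_MAP = 1.165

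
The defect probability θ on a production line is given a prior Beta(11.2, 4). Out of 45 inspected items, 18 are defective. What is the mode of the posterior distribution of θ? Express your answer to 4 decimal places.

Prior: Beta(11.2, 4).
Data: 18 successes in 45 trials. The binomial likelihood contributes θ^18(1−θ)^27, so the posterior is Beta(11.2+18, 4+27) = Beta(29.2, 31).
For Beta(a, b) with a, b > 1 the mode is (a−1)/(a+b−2) = 28.2/58.2 ≈ 0.4845.

θ̂_MAP = 0.4845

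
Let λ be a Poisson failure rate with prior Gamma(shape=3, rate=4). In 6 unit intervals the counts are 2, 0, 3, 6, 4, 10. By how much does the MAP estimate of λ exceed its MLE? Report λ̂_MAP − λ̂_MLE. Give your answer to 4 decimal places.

MAP − MLE = -1.4667

Σxᵢ = 25. Posterior is Gamma(28, 10); MAP = (28−1)/10 = 27/10 ≈ 2.70000.
MLE = x̄ = 25/6 ≈ 4.16667.
Difference = 27/10 − 25/6 = -22/15 ≈ -1.4667.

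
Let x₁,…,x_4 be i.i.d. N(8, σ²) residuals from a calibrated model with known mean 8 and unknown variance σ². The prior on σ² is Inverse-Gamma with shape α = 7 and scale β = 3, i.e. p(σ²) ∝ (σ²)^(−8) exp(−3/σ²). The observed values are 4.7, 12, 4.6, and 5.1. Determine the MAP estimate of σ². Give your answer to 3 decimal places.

σ̂²_MAP = 2.643

Sum of squared deviations about the known mean: SS = (4.7−8)² + (12−8)² + (4.6−8)² + (5.1−8)² = 46.86.
The Normal likelihood contributes (σ²)^(−n/2) exp(−SS/(2σ²)), so the posterior is Inverse-Gamma(α + n/2, β + SS/2) = Inverse-Gamma(9, 26.43).
The mode of Inverse-Gamma(a, b) is b/(a+1) = 26.43/10 ≈ 2.643.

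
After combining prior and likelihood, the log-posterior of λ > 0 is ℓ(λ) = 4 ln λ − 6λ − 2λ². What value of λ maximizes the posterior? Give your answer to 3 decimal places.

ℓ'(λ) = 4/λ − 6 − 4λ. Setting this to zero and multiplying by λ: 4λ² + 6λ − 4 = 0.
λ = (−6 + √(6² + 4·4·4)) / (2·4) = (−6 + √100) / 8 = (−6 + 10)/8 = 1/2.
ℓ''(λ) = −4/λ² − 4 < 0, confirming a maximum.

λ̂_MAP = 0.500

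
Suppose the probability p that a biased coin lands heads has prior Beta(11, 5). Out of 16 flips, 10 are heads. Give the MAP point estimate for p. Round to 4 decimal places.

p̂_MAP = 0.6667

Prior: Beta(11, 5).
Data: 10 successes in 16 trials. The binomial likelihood contributes p^10(1−p)^6, so the posterior is Beta(11+10, 5+6) = Beta(21, 11).
For Beta(a, b) with a, b > 1 the mode is (a−1)/(a+b−2) = 20/30 ≈ 0.6667.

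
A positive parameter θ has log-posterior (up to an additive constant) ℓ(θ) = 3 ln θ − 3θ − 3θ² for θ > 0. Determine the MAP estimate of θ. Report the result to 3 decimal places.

ℓ'(θ) = 3/θ − 3 − 6θ. Setting this to zero and multiplying by θ: 6θ² + 3θ − 3 = 0.
θ = (−3 + √(3² + 4·6·3)) / (2·6) = (−3 + √81) / 12 = (−3 + 9)/12 = 1/2.
ℓ''(θ) = −3/θ² − 6 < 0, confirming a maximum.

θ̂_MAP = 0.500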